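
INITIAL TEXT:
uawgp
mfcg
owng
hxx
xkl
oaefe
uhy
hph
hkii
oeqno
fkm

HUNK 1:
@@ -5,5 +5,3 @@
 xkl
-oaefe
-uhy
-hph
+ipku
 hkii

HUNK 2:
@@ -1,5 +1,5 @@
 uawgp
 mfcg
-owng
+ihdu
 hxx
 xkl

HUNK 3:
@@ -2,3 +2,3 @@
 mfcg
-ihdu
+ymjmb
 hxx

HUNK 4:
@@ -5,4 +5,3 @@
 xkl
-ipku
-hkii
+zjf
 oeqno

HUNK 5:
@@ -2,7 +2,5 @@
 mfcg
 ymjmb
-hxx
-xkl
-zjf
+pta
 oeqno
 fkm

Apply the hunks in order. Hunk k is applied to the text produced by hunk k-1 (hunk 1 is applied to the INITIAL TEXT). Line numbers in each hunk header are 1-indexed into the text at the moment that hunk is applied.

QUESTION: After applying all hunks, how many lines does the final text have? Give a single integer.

Answer: 6

Derivation:
Hunk 1: at line 5 remove [oaefe,uhy,hph] add [ipku] -> 9 lines: uawgp mfcg owng hxx xkl ipku hkii oeqno fkm
Hunk 2: at line 1 remove [owng] add [ihdu] -> 9 lines: uawgp mfcg ihdu hxx xkl ipku hkii oeqno fkm
Hunk 3: at line 2 remove [ihdu] add [ymjmb] -> 9 lines: uawgp mfcg ymjmb hxx xkl ipku hkii oeqno fkm
Hunk 4: at line 5 remove [ipku,hkii] add [zjf] -> 8 lines: uawgp mfcg ymjmb hxx xkl zjf oeqno fkm
Hunk 5: at line 2 remove [hxx,xkl,zjf] add [pta] -> 6 lines: uawgp mfcg ymjmb pta oeqno fkm
Final line count: 6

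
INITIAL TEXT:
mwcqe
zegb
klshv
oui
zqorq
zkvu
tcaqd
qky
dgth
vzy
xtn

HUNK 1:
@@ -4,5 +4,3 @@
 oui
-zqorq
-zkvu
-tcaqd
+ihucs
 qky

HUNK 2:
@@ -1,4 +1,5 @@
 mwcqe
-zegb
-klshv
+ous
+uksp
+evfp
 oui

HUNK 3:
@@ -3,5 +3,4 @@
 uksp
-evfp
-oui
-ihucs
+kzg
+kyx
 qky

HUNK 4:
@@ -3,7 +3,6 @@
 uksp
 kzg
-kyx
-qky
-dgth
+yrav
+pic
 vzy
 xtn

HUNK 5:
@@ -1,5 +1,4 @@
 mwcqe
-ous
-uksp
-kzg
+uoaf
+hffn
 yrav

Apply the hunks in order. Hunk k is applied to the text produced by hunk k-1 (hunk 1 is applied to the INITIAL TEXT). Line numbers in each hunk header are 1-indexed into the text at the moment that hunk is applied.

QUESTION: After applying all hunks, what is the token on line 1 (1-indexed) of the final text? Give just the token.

Answer: mwcqe

Derivation:
Hunk 1: at line 4 remove [zqorq,zkvu,tcaqd] add [ihucs] -> 9 lines: mwcqe zegb klshv oui ihucs qky dgth vzy xtn
Hunk 2: at line 1 remove [zegb,klshv] add [ous,uksp,evfp] -> 10 lines: mwcqe ous uksp evfp oui ihucs qky dgth vzy xtn
Hunk 3: at line 3 remove [evfp,oui,ihucs] add [kzg,kyx] -> 9 lines: mwcqe ous uksp kzg kyx qky dgth vzy xtn
Hunk 4: at line 3 remove [kyx,qky,dgth] add [yrav,pic] -> 8 lines: mwcqe ous uksp kzg yrav pic vzy xtn
Hunk 5: at line 1 remove [ous,uksp,kzg] add [uoaf,hffn] -> 7 lines: mwcqe uoaf hffn yrav pic vzy xtn
Final line 1: mwcqe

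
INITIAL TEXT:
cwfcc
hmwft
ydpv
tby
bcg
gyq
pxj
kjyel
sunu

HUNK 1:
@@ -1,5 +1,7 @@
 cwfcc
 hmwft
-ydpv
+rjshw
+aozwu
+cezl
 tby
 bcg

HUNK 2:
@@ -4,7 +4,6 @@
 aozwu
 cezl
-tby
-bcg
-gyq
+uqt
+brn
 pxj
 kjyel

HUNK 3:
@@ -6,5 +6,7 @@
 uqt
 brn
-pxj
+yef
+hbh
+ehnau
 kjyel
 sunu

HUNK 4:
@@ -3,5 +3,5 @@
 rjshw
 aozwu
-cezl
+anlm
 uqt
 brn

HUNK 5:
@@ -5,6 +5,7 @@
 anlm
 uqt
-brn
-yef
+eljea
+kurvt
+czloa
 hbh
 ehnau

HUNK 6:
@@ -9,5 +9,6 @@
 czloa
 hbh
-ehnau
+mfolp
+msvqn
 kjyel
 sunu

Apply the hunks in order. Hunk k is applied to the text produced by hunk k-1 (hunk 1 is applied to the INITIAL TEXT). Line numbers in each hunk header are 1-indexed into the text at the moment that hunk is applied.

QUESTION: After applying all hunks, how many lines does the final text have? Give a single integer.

Hunk 1: at line 1 remove [ydpv] add [rjshw,aozwu,cezl] -> 11 lines: cwfcc hmwft rjshw aozwu cezl tby bcg gyq pxj kjyel sunu
Hunk 2: at line 4 remove [tby,bcg,gyq] add [uqt,brn] -> 10 lines: cwfcc hmwft rjshw aozwu cezl uqt brn pxj kjyel sunu
Hunk 3: at line 6 remove [pxj] add [yef,hbh,ehnau] -> 12 lines: cwfcc hmwft rjshw aozwu cezl uqt brn yef hbh ehnau kjyel sunu
Hunk 4: at line 3 remove [cezl] add [anlm] -> 12 lines: cwfcc hmwft rjshw aozwu anlm uqt brn yef hbh ehnau kjyel sunu
Hunk 5: at line 5 remove [brn,yef] add [eljea,kurvt,czloa] -> 13 lines: cwfcc hmwft rjshw aozwu anlm uqt eljea kurvt czloa hbh ehnau kjyel sunu
Hunk 6: at line 9 remove [ehnau] add [mfolp,msvqn] -> 14 lines: cwfcc hmwft rjshw aozwu anlm uqt eljea kurvt czloa hbh mfolp msvqn kjyel sunu
Final line count: 14

Answer: 14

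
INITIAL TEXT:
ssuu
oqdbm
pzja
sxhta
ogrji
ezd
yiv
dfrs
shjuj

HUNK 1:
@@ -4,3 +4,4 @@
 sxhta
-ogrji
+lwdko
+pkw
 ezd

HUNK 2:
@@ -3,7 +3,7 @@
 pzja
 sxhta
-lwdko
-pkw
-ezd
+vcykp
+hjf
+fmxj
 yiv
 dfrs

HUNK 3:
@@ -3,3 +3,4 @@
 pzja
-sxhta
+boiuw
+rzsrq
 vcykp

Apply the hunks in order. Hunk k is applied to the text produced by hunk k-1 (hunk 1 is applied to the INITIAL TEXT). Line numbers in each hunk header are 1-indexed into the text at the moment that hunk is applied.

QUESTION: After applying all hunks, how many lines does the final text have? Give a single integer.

Hunk 1: at line 4 remove [ogrji] add [lwdko,pkw] -> 10 lines: ssuu oqdbm pzja sxhta lwdko pkw ezd yiv dfrs shjuj
Hunk 2: at line 3 remove [lwdko,pkw,ezd] add [vcykp,hjf,fmxj] -> 10 lines: ssuu oqdbm pzja sxhta vcykp hjf fmxj yiv dfrs shjuj
Hunk 3: at line 3 remove [sxhta] add [boiuw,rzsrq] -> 11 lines: ssuu oqdbm pzja boiuw rzsrq vcykp hjf fmxj yiv dfrs shjuj
Final line count: 11

Answer: 11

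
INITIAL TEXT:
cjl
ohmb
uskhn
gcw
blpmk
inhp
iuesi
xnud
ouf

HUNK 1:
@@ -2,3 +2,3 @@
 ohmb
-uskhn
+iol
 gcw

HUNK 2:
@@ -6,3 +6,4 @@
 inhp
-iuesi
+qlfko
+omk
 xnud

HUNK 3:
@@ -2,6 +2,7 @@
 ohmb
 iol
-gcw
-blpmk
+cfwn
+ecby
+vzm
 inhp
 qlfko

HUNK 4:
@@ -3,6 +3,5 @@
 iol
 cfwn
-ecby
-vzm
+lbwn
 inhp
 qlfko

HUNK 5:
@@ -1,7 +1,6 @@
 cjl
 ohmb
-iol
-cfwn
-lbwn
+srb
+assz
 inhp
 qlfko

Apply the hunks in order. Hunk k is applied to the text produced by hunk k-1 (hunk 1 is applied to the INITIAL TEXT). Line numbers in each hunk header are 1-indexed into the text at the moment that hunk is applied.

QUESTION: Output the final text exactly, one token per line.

Hunk 1: at line 2 remove [uskhn] add [iol] -> 9 lines: cjl ohmb iol gcw blpmk inhp iuesi xnud ouf
Hunk 2: at line 6 remove [iuesi] add [qlfko,omk] -> 10 lines: cjl ohmb iol gcw blpmk inhp qlfko omk xnud ouf
Hunk 3: at line 2 remove [gcw,blpmk] add [cfwn,ecby,vzm] -> 11 lines: cjl ohmb iol cfwn ecby vzm inhp qlfko omk xnud ouf
Hunk 4: at line 3 remove [ecby,vzm] add [lbwn] -> 10 lines: cjl ohmb iol cfwn lbwn inhp qlfko omk xnud ouf
Hunk 5: at line 1 remove [iol,cfwn,lbwn] add [srb,assz] -> 9 lines: cjl ohmb srb assz inhp qlfko omk xnud ouf

Answer: cjl
ohmb
srb
assz
inhp
qlfko
omk
xnud
ouf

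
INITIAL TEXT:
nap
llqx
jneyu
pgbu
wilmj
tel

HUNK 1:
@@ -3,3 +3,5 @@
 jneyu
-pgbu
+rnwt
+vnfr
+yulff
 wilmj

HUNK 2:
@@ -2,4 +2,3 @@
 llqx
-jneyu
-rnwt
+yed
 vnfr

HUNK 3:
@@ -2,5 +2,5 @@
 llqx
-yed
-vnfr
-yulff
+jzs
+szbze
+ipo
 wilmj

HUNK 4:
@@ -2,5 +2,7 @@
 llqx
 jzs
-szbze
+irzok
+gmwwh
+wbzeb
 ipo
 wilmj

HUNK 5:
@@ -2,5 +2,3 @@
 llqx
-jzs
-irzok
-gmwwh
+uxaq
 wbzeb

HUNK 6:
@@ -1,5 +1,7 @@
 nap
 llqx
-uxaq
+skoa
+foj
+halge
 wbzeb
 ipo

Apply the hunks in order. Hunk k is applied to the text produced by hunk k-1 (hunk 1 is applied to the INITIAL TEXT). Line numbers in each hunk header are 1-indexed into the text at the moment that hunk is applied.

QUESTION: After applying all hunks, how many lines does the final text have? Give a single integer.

Hunk 1: at line 3 remove [pgbu] add [rnwt,vnfr,yulff] -> 8 lines: nap llqx jneyu rnwt vnfr yulff wilmj tel
Hunk 2: at line 2 remove [jneyu,rnwt] add [yed] -> 7 lines: nap llqx yed vnfr yulff wilmj tel
Hunk 3: at line 2 remove [yed,vnfr,yulff] add [jzs,szbze,ipo] -> 7 lines: nap llqx jzs szbze ipo wilmj tel
Hunk 4: at line 2 remove [szbze] add [irzok,gmwwh,wbzeb] -> 9 lines: nap llqx jzs irzok gmwwh wbzeb ipo wilmj tel
Hunk 5: at line 2 remove [jzs,irzok,gmwwh] add [uxaq] -> 7 lines: nap llqx uxaq wbzeb ipo wilmj tel
Hunk 6: at line 1 remove [uxaq] add [skoa,foj,halge] -> 9 lines: nap llqx skoa foj halge wbzeb ipo wilmj tel
Final line count: 9

Answer: 9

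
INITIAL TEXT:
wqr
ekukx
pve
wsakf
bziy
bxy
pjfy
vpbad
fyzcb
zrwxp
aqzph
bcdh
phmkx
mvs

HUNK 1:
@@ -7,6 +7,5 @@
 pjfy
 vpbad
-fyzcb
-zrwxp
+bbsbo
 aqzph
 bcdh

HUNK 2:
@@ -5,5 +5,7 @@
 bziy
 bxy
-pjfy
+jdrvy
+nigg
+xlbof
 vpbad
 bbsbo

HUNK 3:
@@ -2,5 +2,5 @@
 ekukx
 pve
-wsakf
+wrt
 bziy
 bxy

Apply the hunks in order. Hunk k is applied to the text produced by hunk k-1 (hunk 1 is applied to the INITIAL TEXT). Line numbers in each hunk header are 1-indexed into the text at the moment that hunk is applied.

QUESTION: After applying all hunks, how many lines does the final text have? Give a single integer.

Hunk 1: at line 7 remove [fyzcb,zrwxp] add [bbsbo] -> 13 lines: wqr ekukx pve wsakf bziy bxy pjfy vpbad bbsbo aqzph bcdh phmkx mvs
Hunk 2: at line 5 remove [pjfy] add [jdrvy,nigg,xlbof] -> 15 lines: wqr ekukx pve wsakf bziy bxy jdrvy nigg xlbof vpbad bbsbo aqzph bcdh phmkx mvs
Hunk 3: at line 2 remove [wsakf] add [wrt] -> 15 lines: wqr ekukx pve wrt bziy bxy jdrvy nigg xlbof vpbad bbsbo aqzph bcdh phmkx mvs
Final line count: 15

Answer: 15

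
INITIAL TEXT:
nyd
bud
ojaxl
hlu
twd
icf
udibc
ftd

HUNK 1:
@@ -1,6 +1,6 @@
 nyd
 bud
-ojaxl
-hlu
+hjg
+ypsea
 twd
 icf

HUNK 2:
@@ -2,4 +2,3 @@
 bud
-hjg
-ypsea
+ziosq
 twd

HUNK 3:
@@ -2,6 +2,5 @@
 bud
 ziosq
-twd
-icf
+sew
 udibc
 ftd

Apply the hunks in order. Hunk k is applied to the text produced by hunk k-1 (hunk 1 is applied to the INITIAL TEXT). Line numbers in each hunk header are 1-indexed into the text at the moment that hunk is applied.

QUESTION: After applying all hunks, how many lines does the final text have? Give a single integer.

Answer: 6

Derivation:
Hunk 1: at line 1 remove [ojaxl,hlu] add [hjg,ypsea] -> 8 lines: nyd bud hjg ypsea twd icf udibc ftd
Hunk 2: at line 2 remove [hjg,ypsea] add [ziosq] -> 7 lines: nyd bud ziosq twd icf udibc ftd
Hunk 3: at line 2 remove [twd,icf] add [sew] -> 6 lines: nyd bud ziosq sew udibc ftd
Final line count: 6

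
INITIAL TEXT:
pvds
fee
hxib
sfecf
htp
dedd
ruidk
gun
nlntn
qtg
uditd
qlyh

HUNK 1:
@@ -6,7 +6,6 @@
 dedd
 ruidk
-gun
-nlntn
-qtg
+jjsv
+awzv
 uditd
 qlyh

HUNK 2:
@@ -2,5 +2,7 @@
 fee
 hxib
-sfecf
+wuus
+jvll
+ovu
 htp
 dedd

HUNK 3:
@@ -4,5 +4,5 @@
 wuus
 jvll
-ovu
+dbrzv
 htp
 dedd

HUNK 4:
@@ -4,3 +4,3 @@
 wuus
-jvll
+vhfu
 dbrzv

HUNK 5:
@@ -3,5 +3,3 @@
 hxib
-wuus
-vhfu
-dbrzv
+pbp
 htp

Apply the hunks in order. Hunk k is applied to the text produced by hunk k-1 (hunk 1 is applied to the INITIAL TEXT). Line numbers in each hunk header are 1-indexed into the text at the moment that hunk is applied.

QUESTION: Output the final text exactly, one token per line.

Answer: pvds
fee
hxib
pbp
htp
dedd
ruidk
jjsv
awzv
uditd
qlyh

Derivation:
Hunk 1: at line 6 remove [gun,nlntn,qtg] add [jjsv,awzv] -> 11 lines: pvds fee hxib sfecf htp dedd ruidk jjsv awzv uditd qlyh
Hunk 2: at line 2 remove [sfecf] add [wuus,jvll,ovu] -> 13 lines: pvds fee hxib wuus jvll ovu htp dedd ruidk jjsv awzv uditd qlyh
Hunk 3: at line 4 remove [ovu] add [dbrzv] -> 13 lines: pvds fee hxib wuus jvll dbrzv htp dedd ruidk jjsv awzv uditd qlyh
Hunk 4: at line 4 remove [jvll] add [vhfu] -> 13 lines: pvds fee hxib wuus vhfu dbrzv htp dedd ruidk jjsv awzv uditd qlyh
Hunk 5: at line 3 remove [wuus,vhfu,dbrzv] add [pbp] -> 11 lines: pvds fee hxib pbp htp dedd ruidk jjsv awzv uditd qlyh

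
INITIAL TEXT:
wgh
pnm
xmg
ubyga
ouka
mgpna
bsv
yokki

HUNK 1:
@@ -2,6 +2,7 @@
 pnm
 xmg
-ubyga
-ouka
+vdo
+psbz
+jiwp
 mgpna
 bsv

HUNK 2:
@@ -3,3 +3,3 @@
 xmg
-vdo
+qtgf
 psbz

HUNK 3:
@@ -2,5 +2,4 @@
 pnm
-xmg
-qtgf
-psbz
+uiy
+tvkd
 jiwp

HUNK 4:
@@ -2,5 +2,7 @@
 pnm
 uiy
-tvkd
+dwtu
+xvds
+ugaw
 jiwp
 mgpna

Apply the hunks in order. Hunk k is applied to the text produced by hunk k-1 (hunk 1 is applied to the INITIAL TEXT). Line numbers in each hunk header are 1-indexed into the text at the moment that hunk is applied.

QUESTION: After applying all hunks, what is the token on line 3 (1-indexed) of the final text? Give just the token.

Hunk 1: at line 2 remove [ubyga,ouka] add [vdo,psbz,jiwp] -> 9 lines: wgh pnm xmg vdo psbz jiwp mgpna bsv yokki
Hunk 2: at line 3 remove [vdo] add [qtgf] -> 9 lines: wgh pnm xmg qtgf psbz jiwp mgpna bsv yokki
Hunk 3: at line 2 remove [xmg,qtgf,psbz] add [uiy,tvkd] -> 8 lines: wgh pnm uiy tvkd jiwp mgpna bsv yokki
Hunk 4: at line 2 remove [tvkd] add [dwtu,xvds,ugaw] -> 10 lines: wgh pnm uiy dwtu xvds ugaw jiwp mgpna bsv yokki
Final line 3: uiy

Answer: uiy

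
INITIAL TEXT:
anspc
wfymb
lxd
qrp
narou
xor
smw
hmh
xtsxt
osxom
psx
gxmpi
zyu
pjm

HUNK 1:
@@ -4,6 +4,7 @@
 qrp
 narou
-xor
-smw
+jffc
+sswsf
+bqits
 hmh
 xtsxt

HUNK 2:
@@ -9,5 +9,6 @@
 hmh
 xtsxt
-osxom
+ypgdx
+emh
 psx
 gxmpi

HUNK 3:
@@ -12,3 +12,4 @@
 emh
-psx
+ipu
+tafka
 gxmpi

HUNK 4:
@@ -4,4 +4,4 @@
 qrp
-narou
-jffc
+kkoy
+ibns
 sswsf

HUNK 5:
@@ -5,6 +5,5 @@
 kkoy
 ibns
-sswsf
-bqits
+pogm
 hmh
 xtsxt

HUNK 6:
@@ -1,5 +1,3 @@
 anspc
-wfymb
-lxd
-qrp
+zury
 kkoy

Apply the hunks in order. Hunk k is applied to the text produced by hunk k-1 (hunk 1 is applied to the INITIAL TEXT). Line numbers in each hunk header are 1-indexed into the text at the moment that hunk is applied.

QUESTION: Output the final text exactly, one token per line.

Hunk 1: at line 4 remove [xor,smw] add [jffc,sswsf,bqits] -> 15 lines: anspc wfymb lxd qrp narou jffc sswsf bqits hmh xtsxt osxom psx gxmpi zyu pjm
Hunk 2: at line 9 remove [osxom] add [ypgdx,emh] -> 16 lines: anspc wfymb lxd qrp narou jffc sswsf bqits hmh xtsxt ypgdx emh psx gxmpi zyu pjm
Hunk 3: at line 12 remove [psx] add [ipu,tafka] -> 17 lines: anspc wfymb lxd qrp narou jffc sswsf bqits hmh xtsxt ypgdx emh ipu tafka gxmpi zyu pjm
Hunk 4: at line 4 remove [narou,jffc] add [kkoy,ibns] -> 17 lines: anspc wfymb lxd qrp kkoy ibns sswsf bqits hmh xtsxt ypgdx emh ipu tafka gxmpi zyu pjm
Hunk 5: at line 5 remove [sswsf,bqits] add [pogm] -> 16 lines: anspc wfymb lxd qrp kkoy ibns pogm hmh xtsxt ypgdx emh ipu tafka gxmpi zyu pjm
Hunk 6: at line 1 remove [wfymb,lxd,qrp] add [zury] -> 14 lines: anspc zury kkoy ibns pogm hmh xtsxt ypgdx emh ipu tafka gxmpi zyu pjm

Answer: anspc
zury
kkoy
ibns
pogm
hmh
xtsxt
ypgdx
emh
ipu
tafka
gxmpi
zyu
pjm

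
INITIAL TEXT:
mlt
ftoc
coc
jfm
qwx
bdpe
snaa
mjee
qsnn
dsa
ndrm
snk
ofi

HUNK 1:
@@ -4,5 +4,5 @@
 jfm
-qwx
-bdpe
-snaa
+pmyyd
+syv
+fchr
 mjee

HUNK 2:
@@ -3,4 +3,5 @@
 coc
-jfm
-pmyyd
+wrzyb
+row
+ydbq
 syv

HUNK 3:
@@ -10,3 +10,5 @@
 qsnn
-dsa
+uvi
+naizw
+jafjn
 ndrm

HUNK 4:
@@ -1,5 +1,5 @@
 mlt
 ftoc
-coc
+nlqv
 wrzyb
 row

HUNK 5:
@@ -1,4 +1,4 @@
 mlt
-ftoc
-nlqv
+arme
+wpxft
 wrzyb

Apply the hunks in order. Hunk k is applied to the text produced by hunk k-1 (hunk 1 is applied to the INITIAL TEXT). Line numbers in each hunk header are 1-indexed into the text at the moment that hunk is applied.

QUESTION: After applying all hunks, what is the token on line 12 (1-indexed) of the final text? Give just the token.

Hunk 1: at line 4 remove [qwx,bdpe,snaa] add [pmyyd,syv,fchr] -> 13 lines: mlt ftoc coc jfm pmyyd syv fchr mjee qsnn dsa ndrm snk ofi
Hunk 2: at line 3 remove [jfm,pmyyd] add [wrzyb,row,ydbq] -> 14 lines: mlt ftoc coc wrzyb row ydbq syv fchr mjee qsnn dsa ndrm snk ofi
Hunk 3: at line 10 remove [dsa] add [uvi,naizw,jafjn] -> 16 lines: mlt ftoc coc wrzyb row ydbq syv fchr mjee qsnn uvi naizw jafjn ndrm snk ofi
Hunk 4: at line 1 remove [coc] add [nlqv] -> 16 lines: mlt ftoc nlqv wrzyb row ydbq syv fchr mjee qsnn uvi naizw jafjn ndrm snk ofi
Hunk 5: at line 1 remove [ftoc,nlqv] add [arme,wpxft] -> 16 lines: mlt arme wpxft wrzyb row ydbq syv fchr mjee qsnn uvi naizw jafjn ndrm snk ofi
Final line 12: naizw

Answer: naizw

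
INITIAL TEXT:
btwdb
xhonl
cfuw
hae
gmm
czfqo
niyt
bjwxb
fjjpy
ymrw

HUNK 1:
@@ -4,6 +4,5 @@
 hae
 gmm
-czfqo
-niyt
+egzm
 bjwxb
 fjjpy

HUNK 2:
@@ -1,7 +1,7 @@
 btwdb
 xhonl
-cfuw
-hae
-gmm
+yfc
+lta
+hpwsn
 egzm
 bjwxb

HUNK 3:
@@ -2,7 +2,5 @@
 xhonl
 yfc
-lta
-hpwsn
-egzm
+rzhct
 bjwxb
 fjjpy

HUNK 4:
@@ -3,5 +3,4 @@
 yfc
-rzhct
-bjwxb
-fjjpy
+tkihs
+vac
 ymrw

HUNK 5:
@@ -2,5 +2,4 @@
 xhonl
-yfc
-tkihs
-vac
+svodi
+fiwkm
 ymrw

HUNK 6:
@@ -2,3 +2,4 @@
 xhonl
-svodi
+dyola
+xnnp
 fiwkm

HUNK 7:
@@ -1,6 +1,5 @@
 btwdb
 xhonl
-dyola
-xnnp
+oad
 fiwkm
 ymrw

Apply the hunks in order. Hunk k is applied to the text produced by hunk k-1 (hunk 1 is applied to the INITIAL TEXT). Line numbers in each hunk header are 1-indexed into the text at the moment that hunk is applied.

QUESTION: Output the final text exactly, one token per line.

Hunk 1: at line 4 remove [czfqo,niyt] add [egzm] -> 9 lines: btwdb xhonl cfuw hae gmm egzm bjwxb fjjpy ymrw
Hunk 2: at line 1 remove [cfuw,hae,gmm] add [yfc,lta,hpwsn] -> 9 lines: btwdb xhonl yfc lta hpwsn egzm bjwxb fjjpy ymrw
Hunk 3: at line 2 remove [lta,hpwsn,egzm] add [rzhct] -> 7 lines: btwdb xhonl yfc rzhct bjwxb fjjpy ymrw
Hunk 4: at line 3 remove [rzhct,bjwxb,fjjpy] add [tkihs,vac] -> 6 lines: btwdb xhonl yfc tkihs vac ymrw
Hunk 5: at line 2 remove [yfc,tkihs,vac] add [svodi,fiwkm] -> 5 lines: btwdb xhonl svodi fiwkm ymrw
Hunk 6: at line 2 remove [svodi] add [dyola,xnnp] -> 6 lines: btwdb xhonl dyola xnnp fiwkm ymrw
Hunk 7: at line 1 remove [dyola,xnnp] add [oad] -> 5 lines: btwdb xhonl oad fiwkm ymrw

Answer: btwdb
xhonl
oad
fiwkm
ymrw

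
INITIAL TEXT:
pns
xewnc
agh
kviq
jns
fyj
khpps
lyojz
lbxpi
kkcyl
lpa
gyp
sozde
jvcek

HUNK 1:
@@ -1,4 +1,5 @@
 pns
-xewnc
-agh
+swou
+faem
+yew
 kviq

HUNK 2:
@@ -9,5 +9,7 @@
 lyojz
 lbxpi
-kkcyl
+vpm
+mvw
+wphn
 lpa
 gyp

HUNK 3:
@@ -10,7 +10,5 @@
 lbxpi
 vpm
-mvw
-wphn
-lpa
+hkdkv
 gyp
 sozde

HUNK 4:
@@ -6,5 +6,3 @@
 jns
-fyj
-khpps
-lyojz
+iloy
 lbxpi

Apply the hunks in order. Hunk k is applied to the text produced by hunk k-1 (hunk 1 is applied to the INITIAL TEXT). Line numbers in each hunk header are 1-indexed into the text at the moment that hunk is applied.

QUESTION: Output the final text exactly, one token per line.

Answer: pns
swou
faem
yew
kviq
jns
iloy
lbxpi
vpm
hkdkv
gyp
sozde
jvcek

Derivation:
Hunk 1: at line 1 remove [xewnc,agh] add [swou,faem,yew] -> 15 lines: pns swou faem yew kviq jns fyj khpps lyojz lbxpi kkcyl lpa gyp sozde jvcek
Hunk 2: at line 9 remove [kkcyl] add [vpm,mvw,wphn] -> 17 lines: pns swou faem yew kviq jns fyj khpps lyojz lbxpi vpm mvw wphn lpa gyp sozde jvcek
Hunk 3: at line 10 remove [mvw,wphn,lpa] add [hkdkv] -> 15 lines: pns swou faem yew kviq jns fyj khpps lyojz lbxpi vpm hkdkv gyp sozde jvcek
Hunk 4: at line 6 remove [fyj,khpps,lyojz] add [iloy] -> 13 lines: pns swou faem yew kviq jns iloy lbxpi vpm hkdkv gyp sozde jvcek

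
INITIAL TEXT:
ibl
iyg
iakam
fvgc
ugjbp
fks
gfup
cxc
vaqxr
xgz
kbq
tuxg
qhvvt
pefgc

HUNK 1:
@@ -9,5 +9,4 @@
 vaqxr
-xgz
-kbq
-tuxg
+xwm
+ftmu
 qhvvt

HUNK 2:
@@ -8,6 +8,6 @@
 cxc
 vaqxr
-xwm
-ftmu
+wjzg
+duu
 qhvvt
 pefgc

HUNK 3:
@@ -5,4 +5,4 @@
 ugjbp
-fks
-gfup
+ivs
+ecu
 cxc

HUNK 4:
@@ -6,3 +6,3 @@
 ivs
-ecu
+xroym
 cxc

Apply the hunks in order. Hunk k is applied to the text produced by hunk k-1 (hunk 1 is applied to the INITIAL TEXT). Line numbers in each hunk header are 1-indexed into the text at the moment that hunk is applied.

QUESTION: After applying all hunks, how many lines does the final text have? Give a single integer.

Hunk 1: at line 9 remove [xgz,kbq,tuxg] add [xwm,ftmu] -> 13 lines: ibl iyg iakam fvgc ugjbp fks gfup cxc vaqxr xwm ftmu qhvvt pefgc
Hunk 2: at line 8 remove [xwm,ftmu] add [wjzg,duu] -> 13 lines: ibl iyg iakam fvgc ugjbp fks gfup cxc vaqxr wjzg duu qhvvt pefgc
Hunk 3: at line 5 remove [fks,gfup] add [ivs,ecu] -> 13 lines: ibl iyg iakam fvgc ugjbp ivs ecu cxc vaqxr wjzg duu qhvvt pefgc
Hunk 4: at line 6 remove [ecu] add [xroym] -> 13 lines: ibl iyg iakam fvgc ugjbp ivs xroym cxc vaqxr wjzg duu qhvvt pefgc
Final line count: 13

Answer: 13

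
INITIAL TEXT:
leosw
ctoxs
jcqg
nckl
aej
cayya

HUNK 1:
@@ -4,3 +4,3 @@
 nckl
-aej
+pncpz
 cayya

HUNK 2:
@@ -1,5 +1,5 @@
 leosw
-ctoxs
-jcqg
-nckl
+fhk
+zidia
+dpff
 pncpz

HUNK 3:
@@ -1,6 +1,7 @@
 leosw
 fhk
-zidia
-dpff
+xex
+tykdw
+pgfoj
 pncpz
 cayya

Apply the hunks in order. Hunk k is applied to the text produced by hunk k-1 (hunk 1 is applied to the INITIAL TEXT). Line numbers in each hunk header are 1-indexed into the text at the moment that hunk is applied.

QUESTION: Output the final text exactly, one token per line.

Hunk 1: at line 4 remove [aej] add [pncpz] -> 6 lines: leosw ctoxs jcqg nckl pncpz cayya
Hunk 2: at line 1 remove [ctoxs,jcqg,nckl] add [fhk,zidia,dpff] -> 6 lines: leosw fhk zidia dpff pncpz cayya
Hunk 3: at line 1 remove [zidia,dpff] add [xex,tykdw,pgfoj] -> 7 lines: leosw fhk xex tykdw pgfoj pncpz cayya

Answer: leosw
fhk
xex
tykdw
pgfoj
pncpz
cayya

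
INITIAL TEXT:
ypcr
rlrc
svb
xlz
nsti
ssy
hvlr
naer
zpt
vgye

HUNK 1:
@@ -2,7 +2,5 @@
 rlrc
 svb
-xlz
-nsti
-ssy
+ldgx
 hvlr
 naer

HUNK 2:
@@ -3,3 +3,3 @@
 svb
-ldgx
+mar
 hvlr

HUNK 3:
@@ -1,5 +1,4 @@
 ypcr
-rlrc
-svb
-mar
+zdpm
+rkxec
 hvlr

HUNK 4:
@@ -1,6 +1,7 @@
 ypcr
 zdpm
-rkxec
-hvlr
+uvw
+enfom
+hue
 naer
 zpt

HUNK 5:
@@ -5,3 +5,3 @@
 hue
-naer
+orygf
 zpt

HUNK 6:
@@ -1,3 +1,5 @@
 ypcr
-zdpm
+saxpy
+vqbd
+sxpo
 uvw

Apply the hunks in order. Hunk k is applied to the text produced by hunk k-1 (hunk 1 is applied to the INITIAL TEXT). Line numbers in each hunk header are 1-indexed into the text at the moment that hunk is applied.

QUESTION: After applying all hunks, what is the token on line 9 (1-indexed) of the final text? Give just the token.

Answer: zpt

Derivation:
Hunk 1: at line 2 remove [xlz,nsti,ssy] add [ldgx] -> 8 lines: ypcr rlrc svb ldgx hvlr naer zpt vgye
Hunk 2: at line 3 remove [ldgx] add [mar] -> 8 lines: ypcr rlrc svb mar hvlr naer zpt vgye
Hunk 3: at line 1 remove [rlrc,svb,mar] add [zdpm,rkxec] -> 7 lines: ypcr zdpm rkxec hvlr naer zpt vgye
Hunk 4: at line 1 remove [rkxec,hvlr] add [uvw,enfom,hue] -> 8 lines: ypcr zdpm uvw enfom hue naer zpt vgye
Hunk 5: at line 5 remove [naer] add [orygf] -> 8 lines: ypcr zdpm uvw enfom hue orygf zpt vgye
Hunk 6: at line 1 remove [zdpm] add [saxpy,vqbd,sxpo] -> 10 lines: ypcr saxpy vqbd sxpo uvw enfom hue orygf zpt vgye
Final line 9: zpt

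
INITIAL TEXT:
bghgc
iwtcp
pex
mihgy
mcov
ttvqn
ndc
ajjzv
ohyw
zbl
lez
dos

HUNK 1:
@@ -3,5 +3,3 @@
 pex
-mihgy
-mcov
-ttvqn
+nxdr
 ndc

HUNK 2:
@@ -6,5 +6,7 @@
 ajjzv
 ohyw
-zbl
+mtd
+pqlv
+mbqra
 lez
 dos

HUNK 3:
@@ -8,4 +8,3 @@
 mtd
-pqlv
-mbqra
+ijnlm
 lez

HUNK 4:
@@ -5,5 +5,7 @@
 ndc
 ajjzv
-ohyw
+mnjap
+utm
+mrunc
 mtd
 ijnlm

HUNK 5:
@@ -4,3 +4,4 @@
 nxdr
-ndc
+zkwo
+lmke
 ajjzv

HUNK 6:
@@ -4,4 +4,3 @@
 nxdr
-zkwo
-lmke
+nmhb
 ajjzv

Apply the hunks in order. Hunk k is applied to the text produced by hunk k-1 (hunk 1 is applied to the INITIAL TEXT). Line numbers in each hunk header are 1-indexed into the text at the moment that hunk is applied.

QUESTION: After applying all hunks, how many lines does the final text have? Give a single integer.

Answer: 13

Derivation:
Hunk 1: at line 3 remove [mihgy,mcov,ttvqn] add [nxdr] -> 10 lines: bghgc iwtcp pex nxdr ndc ajjzv ohyw zbl lez dos
Hunk 2: at line 6 remove [zbl] add [mtd,pqlv,mbqra] -> 12 lines: bghgc iwtcp pex nxdr ndc ajjzv ohyw mtd pqlv mbqra lez dos
Hunk 3: at line 8 remove [pqlv,mbqra] add [ijnlm] -> 11 lines: bghgc iwtcp pex nxdr ndc ajjzv ohyw mtd ijnlm lez dos
Hunk 4: at line 5 remove [ohyw] add [mnjap,utm,mrunc] -> 13 lines: bghgc iwtcp pex nxdr ndc ajjzv mnjap utm mrunc mtd ijnlm lez dos
Hunk 5: at line 4 remove [ndc] add [zkwo,lmke] -> 14 lines: bghgc iwtcp pex nxdr zkwo lmke ajjzv mnjap utm mrunc mtd ijnlm lez dos
Hunk 6: at line 4 remove [zkwo,lmke] add [nmhb] -> 13 lines: bghgc iwtcp pex nxdr nmhb ajjzv mnjap utm mrunc mtd ijnlm lez dos
Final line count: 13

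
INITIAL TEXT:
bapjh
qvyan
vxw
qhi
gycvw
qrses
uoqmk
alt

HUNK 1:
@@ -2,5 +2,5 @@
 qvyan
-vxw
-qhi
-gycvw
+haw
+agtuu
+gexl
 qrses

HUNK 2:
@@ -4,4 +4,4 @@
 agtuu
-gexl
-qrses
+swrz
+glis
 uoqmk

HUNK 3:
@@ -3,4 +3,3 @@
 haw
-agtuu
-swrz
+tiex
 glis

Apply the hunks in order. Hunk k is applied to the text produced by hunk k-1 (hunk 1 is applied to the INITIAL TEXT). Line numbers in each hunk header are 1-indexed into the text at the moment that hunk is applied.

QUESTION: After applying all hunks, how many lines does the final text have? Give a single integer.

Hunk 1: at line 2 remove [vxw,qhi,gycvw] add [haw,agtuu,gexl] -> 8 lines: bapjh qvyan haw agtuu gexl qrses uoqmk alt
Hunk 2: at line 4 remove [gexl,qrses] add [swrz,glis] -> 8 lines: bapjh qvyan haw agtuu swrz glis uoqmk alt
Hunk 3: at line 3 remove [agtuu,swrz] add [tiex] -> 7 lines: bapjh qvyan haw tiex glis uoqmk alt
Final line count: 7

Answer: 7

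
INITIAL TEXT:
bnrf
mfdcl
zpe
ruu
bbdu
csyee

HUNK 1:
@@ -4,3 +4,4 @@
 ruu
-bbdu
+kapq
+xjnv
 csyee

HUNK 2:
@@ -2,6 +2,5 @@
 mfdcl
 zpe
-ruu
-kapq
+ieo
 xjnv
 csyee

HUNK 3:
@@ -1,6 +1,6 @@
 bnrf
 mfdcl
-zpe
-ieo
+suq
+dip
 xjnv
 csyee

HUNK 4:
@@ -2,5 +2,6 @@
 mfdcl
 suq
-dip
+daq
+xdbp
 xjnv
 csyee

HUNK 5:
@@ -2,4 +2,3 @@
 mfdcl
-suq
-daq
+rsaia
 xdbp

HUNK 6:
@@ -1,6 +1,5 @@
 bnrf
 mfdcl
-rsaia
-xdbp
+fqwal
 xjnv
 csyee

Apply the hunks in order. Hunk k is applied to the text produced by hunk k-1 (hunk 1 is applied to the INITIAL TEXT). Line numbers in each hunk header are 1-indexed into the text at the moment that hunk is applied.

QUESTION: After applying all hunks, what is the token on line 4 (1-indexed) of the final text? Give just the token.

Answer: xjnv

Derivation:
Hunk 1: at line 4 remove [bbdu] add [kapq,xjnv] -> 7 lines: bnrf mfdcl zpe ruu kapq xjnv csyee
Hunk 2: at line 2 remove [ruu,kapq] add [ieo] -> 6 lines: bnrf mfdcl zpe ieo xjnv csyee
Hunk 3: at line 1 remove [zpe,ieo] add [suq,dip] -> 6 lines: bnrf mfdcl suq dip xjnv csyee
Hunk 4: at line 2 remove [dip] add [daq,xdbp] -> 7 lines: bnrf mfdcl suq daq xdbp xjnv csyee
Hunk 5: at line 2 remove [suq,daq] add [rsaia] -> 6 lines: bnrf mfdcl rsaia xdbp xjnv csyee
Hunk 6: at line 1 remove [rsaia,xdbp] add [fqwal] -> 5 lines: bnrf mfdcl fqwal xjnv csyee
Final line 4: xjnv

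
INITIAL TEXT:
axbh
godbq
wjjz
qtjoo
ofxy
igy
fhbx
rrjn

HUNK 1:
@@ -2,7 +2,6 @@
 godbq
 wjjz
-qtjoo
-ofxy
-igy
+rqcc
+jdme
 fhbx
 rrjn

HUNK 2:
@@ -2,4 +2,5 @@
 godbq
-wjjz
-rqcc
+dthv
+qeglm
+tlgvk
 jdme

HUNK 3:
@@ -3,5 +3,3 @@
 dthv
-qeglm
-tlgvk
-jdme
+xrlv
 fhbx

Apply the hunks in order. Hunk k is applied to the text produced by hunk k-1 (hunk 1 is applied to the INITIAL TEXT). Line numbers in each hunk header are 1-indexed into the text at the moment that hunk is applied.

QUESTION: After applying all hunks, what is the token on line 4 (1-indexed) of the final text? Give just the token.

Hunk 1: at line 2 remove [qtjoo,ofxy,igy] add [rqcc,jdme] -> 7 lines: axbh godbq wjjz rqcc jdme fhbx rrjn
Hunk 2: at line 2 remove [wjjz,rqcc] add [dthv,qeglm,tlgvk] -> 8 lines: axbh godbq dthv qeglm tlgvk jdme fhbx rrjn
Hunk 3: at line 3 remove [qeglm,tlgvk,jdme] add [xrlv] -> 6 lines: axbh godbq dthv xrlv fhbx rrjn
Final line 4: xrlv

Answer: xrlv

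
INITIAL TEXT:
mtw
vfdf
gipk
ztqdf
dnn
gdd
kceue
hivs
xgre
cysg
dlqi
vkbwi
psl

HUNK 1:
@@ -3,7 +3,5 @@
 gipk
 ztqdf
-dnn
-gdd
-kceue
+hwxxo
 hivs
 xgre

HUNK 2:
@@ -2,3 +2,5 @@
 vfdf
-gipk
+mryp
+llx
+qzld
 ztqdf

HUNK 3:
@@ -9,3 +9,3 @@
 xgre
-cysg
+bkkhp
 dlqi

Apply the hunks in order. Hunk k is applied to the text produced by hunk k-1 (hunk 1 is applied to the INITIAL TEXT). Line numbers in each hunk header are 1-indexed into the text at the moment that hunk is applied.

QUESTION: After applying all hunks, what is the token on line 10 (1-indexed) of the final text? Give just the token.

Answer: bkkhp

Derivation:
Hunk 1: at line 3 remove [dnn,gdd,kceue] add [hwxxo] -> 11 lines: mtw vfdf gipk ztqdf hwxxo hivs xgre cysg dlqi vkbwi psl
Hunk 2: at line 2 remove [gipk] add [mryp,llx,qzld] -> 13 lines: mtw vfdf mryp llx qzld ztqdf hwxxo hivs xgre cysg dlqi vkbwi psl
Hunk 3: at line 9 remove [cysg] add [bkkhp] -> 13 lines: mtw vfdf mryp llx qzld ztqdf hwxxo hivs xgre bkkhp dlqi vkbwi psl
Final line 10: bkkhp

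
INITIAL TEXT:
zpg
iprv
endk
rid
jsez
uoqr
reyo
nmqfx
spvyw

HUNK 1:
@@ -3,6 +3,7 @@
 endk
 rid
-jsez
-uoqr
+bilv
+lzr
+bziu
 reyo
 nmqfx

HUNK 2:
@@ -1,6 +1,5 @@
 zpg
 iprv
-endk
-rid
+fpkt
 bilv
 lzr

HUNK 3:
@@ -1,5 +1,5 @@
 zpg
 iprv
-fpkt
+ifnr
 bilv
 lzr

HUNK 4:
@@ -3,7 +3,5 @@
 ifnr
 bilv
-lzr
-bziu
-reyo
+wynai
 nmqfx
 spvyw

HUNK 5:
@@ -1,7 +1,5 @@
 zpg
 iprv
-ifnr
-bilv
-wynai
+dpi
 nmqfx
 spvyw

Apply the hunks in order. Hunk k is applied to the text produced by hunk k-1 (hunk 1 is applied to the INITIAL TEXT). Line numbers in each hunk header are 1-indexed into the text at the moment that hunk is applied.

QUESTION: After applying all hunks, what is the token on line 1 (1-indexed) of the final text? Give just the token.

Answer: zpg

Derivation:
Hunk 1: at line 3 remove [jsez,uoqr] add [bilv,lzr,bziu] -> 10 lines: zpg iprv endk rid bilv lzr bziu reyo nmqfx spvyw
Hunk 2: at line 1 remove [endk,rid] add [fpkt] -> 9 lines: zpg iprv fpkt bilv lzr bziu reyo nmqfx spvyw
Hunk 3: at line 1 remove [fpkt] add [ifnr] -> 9 lines: zpg iprv ifnr bilv lzr bziu reyo nmqfx spvyw
Hunk 4: at line 3 remove [lzr,bziu,reyo] add [wynai] -> 7 lines: zpg iprv ifnr bilv wynai nmqfx spvyw
Hunk 5: at line 1 remove [ifnr,bilv,wynai] add [dpi] -> 5 lines: zpg iprv dpi nmqfx spvyw
Final line 1: zpg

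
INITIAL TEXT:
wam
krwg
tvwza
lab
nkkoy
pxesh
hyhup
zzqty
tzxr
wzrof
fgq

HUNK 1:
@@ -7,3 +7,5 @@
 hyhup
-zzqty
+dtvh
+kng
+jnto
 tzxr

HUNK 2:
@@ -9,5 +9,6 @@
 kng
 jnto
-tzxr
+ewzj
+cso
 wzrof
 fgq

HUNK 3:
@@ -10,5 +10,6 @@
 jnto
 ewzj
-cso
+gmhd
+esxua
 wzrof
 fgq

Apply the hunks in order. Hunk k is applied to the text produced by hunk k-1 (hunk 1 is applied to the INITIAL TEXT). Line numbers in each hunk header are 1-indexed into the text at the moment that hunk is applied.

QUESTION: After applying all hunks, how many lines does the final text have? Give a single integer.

Hunk 1: at line 7 remove [zzqty] add [dtvh,kng,jnto] -> 13 lines: wam krwg tvwza lab nkkoy pxesh hyhup dtvh kng jnto tzxr wzrof fgq
Hunk 2: at line 9 remove [tzxr] add [ewzj,cso] -> 14 lines: wam krwg tvwza lab nkkoy pxesh hyhup dtvh kng jnto ewzj cso wzrof fgq
Hunk 3: at line 10 remove [cso] add [gmhd,esxua] -> 15 lines: wam krwg tvwza lab nkkoy pxesh hyhup dtvh kng jnto ewzj gmhd esxua wzrof fgq
Final line count: 15

Answer: 15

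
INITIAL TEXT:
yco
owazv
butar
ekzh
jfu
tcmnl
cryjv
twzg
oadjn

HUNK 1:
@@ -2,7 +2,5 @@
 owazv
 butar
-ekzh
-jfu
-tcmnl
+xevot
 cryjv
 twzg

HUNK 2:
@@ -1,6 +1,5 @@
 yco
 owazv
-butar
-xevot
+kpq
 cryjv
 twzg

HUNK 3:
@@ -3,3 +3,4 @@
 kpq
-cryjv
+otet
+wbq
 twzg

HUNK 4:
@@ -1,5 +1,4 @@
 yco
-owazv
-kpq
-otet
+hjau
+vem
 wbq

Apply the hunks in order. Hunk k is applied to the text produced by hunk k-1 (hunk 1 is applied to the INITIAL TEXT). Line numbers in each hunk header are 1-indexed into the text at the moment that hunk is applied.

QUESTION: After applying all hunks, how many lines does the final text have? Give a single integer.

Hunk 1: at line 2 remove [ekzh,jfu,tcmnl] add [xevot] -> 7 lines: yco owazv butar xevot cryjv twzg oadjn
Hunk 2: at line 1 remove [butar,xevot] add [kpq] -> 6 lines: yco owazv kpq cryjv twzg oadjn
Hunk 3: at line 3 remove [cryjv] add [otet,wbq] -> 7 lines: yco owazv kpq otet wbq twzg oadjn
Hunk 4: at line 1 remove [owazv,kpq,otet] add [hjau,vem] -> 6 lines: yco hjau vem wbq twzg oadjn
Final line count: 6

Answer: 6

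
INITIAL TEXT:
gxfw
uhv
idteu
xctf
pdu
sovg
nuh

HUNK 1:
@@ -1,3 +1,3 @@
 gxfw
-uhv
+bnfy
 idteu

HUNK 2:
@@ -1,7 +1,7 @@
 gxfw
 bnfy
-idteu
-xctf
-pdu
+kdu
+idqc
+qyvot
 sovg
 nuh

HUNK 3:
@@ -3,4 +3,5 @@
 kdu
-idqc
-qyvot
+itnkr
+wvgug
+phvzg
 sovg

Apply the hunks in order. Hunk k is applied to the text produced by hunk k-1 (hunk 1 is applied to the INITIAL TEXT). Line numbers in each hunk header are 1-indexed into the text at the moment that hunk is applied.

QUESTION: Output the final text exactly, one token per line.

Hunk 1: at line 1 remove [uhv] add [bnfy] -> 7 lines: gxfw bnfy idteu xctf pdu sovg nuh
Hunk 2: at line 1 remove [idteu,xctf,pdu] add [kdu,idqc,qyvot] -> 7 lines: gxfw bnfy kdu idqc qyvot sovg nuh
Hunk 3: at line 3 remove [idqc,qyvot] add [itnkr,wvgug,phvzg] -> 8 lines: gxfw bnfy kdu itnkr wvgug phvzg sovg nuh

Answer: gxfw
bnfy
kdu
itnkr
wvgug
phvzg
sovg
nuh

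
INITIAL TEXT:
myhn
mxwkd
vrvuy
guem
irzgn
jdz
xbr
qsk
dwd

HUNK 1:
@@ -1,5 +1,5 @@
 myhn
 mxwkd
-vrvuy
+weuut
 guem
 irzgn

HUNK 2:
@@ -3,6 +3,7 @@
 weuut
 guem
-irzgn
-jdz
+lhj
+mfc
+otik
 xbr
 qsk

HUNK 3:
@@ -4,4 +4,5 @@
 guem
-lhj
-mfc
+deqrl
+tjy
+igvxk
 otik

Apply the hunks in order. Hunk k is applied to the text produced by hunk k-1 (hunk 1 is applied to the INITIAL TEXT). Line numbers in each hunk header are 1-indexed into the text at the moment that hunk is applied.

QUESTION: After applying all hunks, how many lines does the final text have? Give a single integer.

Hunk 1: at line 1 remove [vrvuy] add [weuut] -> 9 lines: myhn mxwkd weuut guem irzgn jdz xbr qsk dwd
Hunk 2: at line 3 remove [irzgn,jdz] add [lhj,mfc,otik] -> 10 lines: myhn mxwkd weuut guem lhj mfc otik xbr qsk dwd
Hunk 3: at line 4 remove [lhj,mfc] add [deqrl,tjy,igvxk] -> 11 lines: myhn mxwkd weuut guem deqrl tjy igvxk otik xbr qsk dwd
Final line count: 11

Answer: 11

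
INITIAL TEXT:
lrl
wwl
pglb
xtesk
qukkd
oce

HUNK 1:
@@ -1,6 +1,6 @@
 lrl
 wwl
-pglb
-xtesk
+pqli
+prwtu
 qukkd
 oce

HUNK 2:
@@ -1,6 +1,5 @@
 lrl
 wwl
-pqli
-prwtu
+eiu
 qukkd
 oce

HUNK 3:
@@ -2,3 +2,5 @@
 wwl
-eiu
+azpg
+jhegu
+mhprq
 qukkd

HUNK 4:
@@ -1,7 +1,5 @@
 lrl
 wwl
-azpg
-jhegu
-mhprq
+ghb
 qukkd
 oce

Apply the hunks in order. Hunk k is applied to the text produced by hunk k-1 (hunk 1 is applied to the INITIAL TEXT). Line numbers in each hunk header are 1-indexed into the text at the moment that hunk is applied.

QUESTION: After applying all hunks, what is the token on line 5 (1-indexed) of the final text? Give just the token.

Hunk 1: at line 1 remove [pglb,xtesk] add [pqli,prwtu] -> 6 lines: lrl wwl pqli prwtu qukkd oce
Hunk 2: at line 1 remove [pqli,prwtu] add [eiu] -> 5 lines: lrl wwl eiu qukkd oce
Hunk 3: at line 2 remove [eiu] add [azpg,jhegu,mhprq] -> 7 lines: lrl wwl azpg jhegu mhprq qukkd oce
Hunk 4: at line 1 remove [azpg,jhegu,mhprq] add [ghb] -> 5 lines: lrl wwl ghb qukkd oce
Final line 5: oce

Answer: oce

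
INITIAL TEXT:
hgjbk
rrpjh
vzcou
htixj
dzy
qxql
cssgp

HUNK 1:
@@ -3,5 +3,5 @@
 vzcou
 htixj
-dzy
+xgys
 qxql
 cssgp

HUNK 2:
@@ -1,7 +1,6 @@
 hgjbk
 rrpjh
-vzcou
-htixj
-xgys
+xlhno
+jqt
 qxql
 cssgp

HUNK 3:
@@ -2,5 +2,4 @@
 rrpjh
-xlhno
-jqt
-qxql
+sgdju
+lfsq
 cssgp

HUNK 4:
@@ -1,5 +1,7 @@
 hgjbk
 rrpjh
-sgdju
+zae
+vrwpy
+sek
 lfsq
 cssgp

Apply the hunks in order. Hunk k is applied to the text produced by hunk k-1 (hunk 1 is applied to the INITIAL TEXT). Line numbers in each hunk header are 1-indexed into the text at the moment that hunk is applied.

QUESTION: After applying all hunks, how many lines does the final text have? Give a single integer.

Answer: 7

Derivation:
Hunk 1: at line 3 remove [dzy] add [xgys] -> 7 lines: hgjbk rrpjh vzcou htixj xgys qxql cssgp
Hunk 2: at line 1 remove [vzcou,htixj,xgys] add [xlhno,jqt] -> 6 lines: hgjbk rrpjh xlhno jqt qxql cssgp
Hunk 3: at line 2 remove [xlhno,jqt,qxql] add [sgdju,lfsq] -> 5 lines: hgjbk rrpjh sgdju lfsq cssgp
Hunk 4: at line 1 remove [sgdju] add [zae,vrwpy,sek] -> 7 lines: hgjbk rrpjh zae vrwpy sek lfsq cssgp
Final line count: 7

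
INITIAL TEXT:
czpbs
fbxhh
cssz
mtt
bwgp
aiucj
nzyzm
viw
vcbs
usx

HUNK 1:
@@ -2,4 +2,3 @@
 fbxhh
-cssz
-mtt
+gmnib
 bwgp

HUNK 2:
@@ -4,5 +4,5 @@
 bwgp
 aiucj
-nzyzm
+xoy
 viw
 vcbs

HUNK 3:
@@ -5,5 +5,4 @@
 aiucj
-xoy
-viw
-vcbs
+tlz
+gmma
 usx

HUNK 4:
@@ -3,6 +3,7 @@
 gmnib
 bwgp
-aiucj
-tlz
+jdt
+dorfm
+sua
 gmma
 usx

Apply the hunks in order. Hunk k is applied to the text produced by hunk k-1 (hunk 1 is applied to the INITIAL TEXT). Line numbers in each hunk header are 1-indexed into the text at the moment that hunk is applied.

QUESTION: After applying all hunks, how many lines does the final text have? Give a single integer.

Answer: 9

Derivation:
Hunk 1: at line 2 remove [cssz,mtt] add [gmnib] -> 9 lines: czpbs fbxhh gmnib bwgp aiucj nzyzm viw vcbs usx
Hunk 2: at line 4 remove [nzyzm] add [xoy] -> 9 lines: czpbs fbxhh gmnib bwgp aiucj xoy viw vcbs usx
Hunk 3: at line 5 remove [xoy,viw,vcbs] add [tlz,gmma] -> 8 lines: czpbs fbxhh gmnib bwgp aiucj tlz gmma usx
Hunk 4: at line 3 remove [aiucj,tlz] add [jdt,dorfm,sua] -> 9 lines: czpbs fbxhh gmnib bwgp jdt dorfm sua gmma usx
Final line count: 9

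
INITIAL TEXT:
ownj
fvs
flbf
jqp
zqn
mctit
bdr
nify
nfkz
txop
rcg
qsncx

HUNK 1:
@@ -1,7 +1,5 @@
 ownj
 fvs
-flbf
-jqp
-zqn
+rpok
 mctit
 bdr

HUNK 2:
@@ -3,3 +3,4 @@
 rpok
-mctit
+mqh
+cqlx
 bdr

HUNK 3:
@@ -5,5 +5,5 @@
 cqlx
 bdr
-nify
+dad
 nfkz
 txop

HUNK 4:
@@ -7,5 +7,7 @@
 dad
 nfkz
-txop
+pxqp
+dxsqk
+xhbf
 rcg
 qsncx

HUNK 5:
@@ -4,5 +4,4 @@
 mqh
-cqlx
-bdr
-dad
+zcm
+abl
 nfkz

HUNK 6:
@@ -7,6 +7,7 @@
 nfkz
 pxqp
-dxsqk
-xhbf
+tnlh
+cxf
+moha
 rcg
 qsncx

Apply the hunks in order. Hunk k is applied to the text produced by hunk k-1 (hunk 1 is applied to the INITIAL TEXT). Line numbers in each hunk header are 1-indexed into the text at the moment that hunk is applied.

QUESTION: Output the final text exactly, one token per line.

Hunk 1: at line 1 remove [flbf,jqp,zqn] add [rpok] -> 10 lines: ownj fvs rpok mctit bdr nify nfkz txop rcg qsncx
Hunk 2: at line 3 remove [mctit] add [mqh,cqlx] -> 11 lines: ownj fvs rpok mqh cqlx bdr nify nfkz txop rcg qsncx
Hunk 3: at line 5 remove [nify] add [dad] -> 11 lines: ownj fvs rpok mqh cqlx bdr dad nfkz txop rcg qsncx
Hunk 4: at line 7 remove [txop] add [pxqp,dxsqk,xhbf] -> 13 lines: ownj fvs rpok mqh cqlx bdr dad nfkz pxqp dxsqk xhbf rcg qsncx
Hunk 5: at line 4 remove [cqlx,bdr,dad] add [zcm,abl] -> 12 lines: ownj fvs rpok mqh zcm abl nfkz pxqp dxsqk xhbf rcg qsncx
Hunk 6: at line 7 remove [dxsqk,xhbf] add [tnlh,cxf,moha] -> 13 lines: ownj fvs rpok mqh zcm abl nfkz pxqp tnlh cxf moha rcg qsncx

Answer: ownj
fvs
rpok
mqh
zcm
abl
nfkz
pxqp
tnlh
cxf
moha
rcg
qsncx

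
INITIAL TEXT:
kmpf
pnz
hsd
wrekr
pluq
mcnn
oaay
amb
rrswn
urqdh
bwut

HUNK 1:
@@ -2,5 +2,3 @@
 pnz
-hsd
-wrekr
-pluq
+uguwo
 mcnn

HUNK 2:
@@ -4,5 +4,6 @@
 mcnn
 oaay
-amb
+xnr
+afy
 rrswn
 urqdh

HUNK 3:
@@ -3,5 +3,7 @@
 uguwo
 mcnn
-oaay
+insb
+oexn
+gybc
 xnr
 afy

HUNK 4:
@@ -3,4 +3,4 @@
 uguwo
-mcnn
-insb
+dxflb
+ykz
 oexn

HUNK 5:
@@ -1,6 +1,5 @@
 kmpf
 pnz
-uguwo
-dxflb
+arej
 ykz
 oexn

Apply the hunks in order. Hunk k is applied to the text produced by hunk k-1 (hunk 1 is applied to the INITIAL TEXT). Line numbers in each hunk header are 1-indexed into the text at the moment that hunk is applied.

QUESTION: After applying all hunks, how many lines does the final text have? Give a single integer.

Hunk 1: at line 2 remove [hsd,wrekr,pluq] add [uguwo] -> 9 lines: kmpf pnz uguwo mcnn oaay amb rrswn urqdh bwut
Hunk 2: at line 4 remove [amb] add [xnr,afy] -> 10 lines: kmpf pnz uguwo mcnn oaay xnr afy rrswn urqdh bwut
Hunk 3: at line 3 remove [oaay] add [insb,oexn,gybc] -> 12 lines: kmpf pnz uguwo mcnn insb oexn gybc xnr afy rrswn urqdh bwut
Hunk 4: at line 3 remove [mcnn,insb] add [dxflb,ykz] -> 12 lines: kmpf pnz uguwo dxflb ykz oexn gybc xnr afy rrswn urqdh bwut
Hunk 5: at line 1 remove [uguwo,dxflb] add [arej] -> 11 lines: kmpf pnz arej ykz oexn gybc xnr afy rrswn urqdh bwut
Final line count: 11

Answer: 11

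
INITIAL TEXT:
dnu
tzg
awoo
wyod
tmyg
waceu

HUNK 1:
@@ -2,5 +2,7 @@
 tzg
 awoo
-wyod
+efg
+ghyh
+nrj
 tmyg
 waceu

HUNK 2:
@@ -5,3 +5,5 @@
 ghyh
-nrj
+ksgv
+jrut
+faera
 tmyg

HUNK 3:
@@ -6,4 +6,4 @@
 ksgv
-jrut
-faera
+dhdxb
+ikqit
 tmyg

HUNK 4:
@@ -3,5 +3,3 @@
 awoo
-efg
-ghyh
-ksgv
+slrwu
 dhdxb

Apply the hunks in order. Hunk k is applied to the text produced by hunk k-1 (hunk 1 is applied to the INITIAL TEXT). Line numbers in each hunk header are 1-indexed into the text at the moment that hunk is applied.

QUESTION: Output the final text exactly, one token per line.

Hunk 1: at line 2 remove [wyod] add [efg,ghyh,nrj] -> 8 lines: dnu tzg awoo efg ghyh nrj tmyg waceu
Hunk 2: at line 5 remove [nrj] add [ksgv,jrut,faera] -> 10 lines: dnu tzg awoo efg ghyh ksgv jrut faera tmyg waceu
Hunk 3: at line 6 remove [jrut,faera] add [dhdxb,ikqit] -> 10 lines: dnu tzg awoo efg ghyh ksgv dhdxb ikqit tmyg waceu
Hunk 4: at line 3 remove [efg,ghyh,ksgv] add [slrwu] -> 8 lines: dnu tzg awoo slrwu dhdxb ikqit tmyg waceu

Answer: dnu
tzg
awoo
slrwu
dhdxb
ikqit
tmyg
waceu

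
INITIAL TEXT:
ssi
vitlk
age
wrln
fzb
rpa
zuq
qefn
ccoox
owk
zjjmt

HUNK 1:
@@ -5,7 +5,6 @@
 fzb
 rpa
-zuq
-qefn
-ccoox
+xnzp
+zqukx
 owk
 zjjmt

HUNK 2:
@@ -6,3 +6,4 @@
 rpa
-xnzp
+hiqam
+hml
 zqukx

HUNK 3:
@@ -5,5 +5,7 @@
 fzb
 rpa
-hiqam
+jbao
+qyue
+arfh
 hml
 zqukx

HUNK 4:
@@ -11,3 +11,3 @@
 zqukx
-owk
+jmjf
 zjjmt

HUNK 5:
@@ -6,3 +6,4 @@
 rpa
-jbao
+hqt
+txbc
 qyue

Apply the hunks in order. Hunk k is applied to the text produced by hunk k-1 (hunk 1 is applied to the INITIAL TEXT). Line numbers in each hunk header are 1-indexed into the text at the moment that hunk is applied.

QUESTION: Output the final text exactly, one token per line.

Hunk 1: at line 5 remove [zuq,qefn,ccoox] add [xnzp,zqukx] -> 10 lines: ssi vitlk age wrln fzb rpa xnzp zqukx owk zjjmt
Hunk 2: at line 6 remove [xnzp] add [hiqam,hml] -> 11 lines: ssi vitlk age wrln fzb rpa hiqam hml zqukx owk zjjmt
Hunk 3: at line 5 remove [hiqam] add [jbao,qyue,arfh] -> 13 lines: ssi vitlk age wrln fzb rpa jbao qyue arfh hml zqukx owk zjjmt
Hunk 4: at line 11 remove [owk] add [jmjf] -> 13 lines: ssi vitlk age wrln fzb rpa jbao qyue arfh hml zqukx jmjf zjjmt
Hunk 5: at line 6 remove [jbao] add [hqt,txbc] -> 14 lines: ssi vitlk age wrln fzb rpa hqt txbc qyue arfh hml zqukx jmjf zjjmt

Answer: ssi
vitlk
age
wrln
fzb
rpa
hqt
txbc
qyue
arfh
hml
zqukx
jmjf
zjjmt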